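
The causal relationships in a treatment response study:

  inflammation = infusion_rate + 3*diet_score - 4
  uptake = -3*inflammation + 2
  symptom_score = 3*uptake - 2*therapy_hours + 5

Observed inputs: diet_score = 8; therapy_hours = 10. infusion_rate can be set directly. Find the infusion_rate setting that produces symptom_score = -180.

infusion_rate = -1

Substituting into the inflammation equation gives inflammation = infusion_rate + 20.
So uptake = -3*infusion_rate - 58.
Substituting into the symptom_score equation gives symptom_score = -9*infusion_rate - 189.
Solve -9*infusion_rate - 189 = -180: infusion_rate = (-180 + 189) / -9 = -1.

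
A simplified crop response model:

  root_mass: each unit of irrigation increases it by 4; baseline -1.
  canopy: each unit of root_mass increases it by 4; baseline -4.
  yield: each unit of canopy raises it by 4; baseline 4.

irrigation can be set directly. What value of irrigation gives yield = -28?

Substituting into the canopy equation gives canopy = 16*irrigation - 8.
Substituting into the yield equation gives yield = 64*irrigation - 28.
Solve 64*irrigation - 28 = -28: irrigation = (-28 + 28) / 64 = 0.

irrigation = 0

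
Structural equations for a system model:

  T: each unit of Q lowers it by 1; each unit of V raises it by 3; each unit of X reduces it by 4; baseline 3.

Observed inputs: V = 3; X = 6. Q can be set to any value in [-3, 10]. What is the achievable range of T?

Substituting into the T equation gives T = -Q - 12.
Linear in Q, so extremes are at the endpoints: Q = -3 gives T = -9; Q = 10 gives T = -22.

-22 to -9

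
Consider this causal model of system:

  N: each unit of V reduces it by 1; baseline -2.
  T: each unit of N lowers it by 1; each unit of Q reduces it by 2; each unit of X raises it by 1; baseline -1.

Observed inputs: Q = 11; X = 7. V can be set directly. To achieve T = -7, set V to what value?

Substituting into the T equation gives T = V - 14.
Solve V - 14 = -7: V = (-7 + 14) / 1 = 7.

V = 7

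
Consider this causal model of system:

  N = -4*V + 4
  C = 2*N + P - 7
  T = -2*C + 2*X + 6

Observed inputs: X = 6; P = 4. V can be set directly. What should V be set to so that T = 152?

V = 9

Substituting into the C equation gives C = -8*V + 5.
Substituting into the T equation gives T = 16*V + 8.
Solve 16*V + 8 = 152: V = (152 - 8) / 16 = 9.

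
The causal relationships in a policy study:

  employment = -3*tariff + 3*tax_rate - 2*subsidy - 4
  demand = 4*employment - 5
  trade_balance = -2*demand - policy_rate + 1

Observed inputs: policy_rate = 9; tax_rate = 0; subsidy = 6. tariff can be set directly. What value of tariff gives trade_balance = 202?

tariff = 3

Substituting into the employment equation gives employment = -3*tariff - 16.
This gives demand = -12*tariff - 69.
This gives trade_balance = 24*tariff + 130.
Solve 24*tariff + 130 = 202: tariff = (202 - 130) / 24 = 3.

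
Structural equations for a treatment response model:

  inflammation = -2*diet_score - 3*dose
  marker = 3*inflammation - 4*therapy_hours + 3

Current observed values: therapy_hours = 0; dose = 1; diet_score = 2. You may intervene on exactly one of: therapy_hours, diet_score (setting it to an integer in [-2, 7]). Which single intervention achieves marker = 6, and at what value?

set diet_score = -2

Intervening on therapy_hours: marker = -4*therapy_hours - 18. Reaching 6 requires therapy_hours = -6, outside [-2, 7].
Intervening on diet_score: with other inputs at their observed values, marker = -6*diet_score - 6. Solving for 6 gives diet_score = -2, within [-2, 7].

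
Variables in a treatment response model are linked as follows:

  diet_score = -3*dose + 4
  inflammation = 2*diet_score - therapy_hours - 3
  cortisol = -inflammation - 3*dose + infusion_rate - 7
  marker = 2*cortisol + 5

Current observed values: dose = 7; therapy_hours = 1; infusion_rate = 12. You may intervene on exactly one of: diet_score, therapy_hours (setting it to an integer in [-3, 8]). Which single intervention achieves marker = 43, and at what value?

set therapy_hours = -2

Intervening on diet_score: marker = -4*diet_score - 19. Reaching 43 requires diet_score = -31/2, not an integer.
Intervening on therapy_hours: with other inputs at their observed values, marker = 2*therapy_hours + 47. Solving for 43 gives therapy_hours = -2, within [-3, 8].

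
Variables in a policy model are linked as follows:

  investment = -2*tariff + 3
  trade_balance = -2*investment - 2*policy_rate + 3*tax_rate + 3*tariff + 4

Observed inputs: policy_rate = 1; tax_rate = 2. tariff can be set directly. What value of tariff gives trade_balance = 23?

tariff = 3

Substituting into the trade_balance equation gives trade_balance = 7*tariff + 2.
Solve 7*tariff + 2 = 23: tariff = (23 - 2) / 7 = 3.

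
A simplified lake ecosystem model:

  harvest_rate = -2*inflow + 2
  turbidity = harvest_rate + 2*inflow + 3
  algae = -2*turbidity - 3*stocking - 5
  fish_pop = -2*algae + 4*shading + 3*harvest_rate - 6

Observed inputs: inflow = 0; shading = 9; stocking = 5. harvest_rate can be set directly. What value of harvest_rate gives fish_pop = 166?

Intervening on harvest_rate fixes its value directly, overriding its dependence on inflow.
Substituting into the turbidity equation gives turbidity = harvest_rate + 3.
So algae = -2*harvest_rate - 26.
Substituting into the fish_pop equation gives fish_pop = 7*harvest_rate + 82.
Solve 7*harvest_rate + 82 = 166: harvest_rate = (166 - 82) / 7 = 12.

harvest_rate = 12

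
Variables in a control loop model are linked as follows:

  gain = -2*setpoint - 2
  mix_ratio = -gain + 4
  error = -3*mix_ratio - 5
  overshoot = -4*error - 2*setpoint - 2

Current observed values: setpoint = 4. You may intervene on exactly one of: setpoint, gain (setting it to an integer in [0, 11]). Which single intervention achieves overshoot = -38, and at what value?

Intervening on setpoint: overshoot = 22*setpoint + 90. Reaching -38 requires setpoint = -64/11, not an integer.
Intervening on gain: with other inputs at their observed values, overshoot = -12*gain + 58. Solving for -38 gives gain = 8, within [0, 11].

set gain = 8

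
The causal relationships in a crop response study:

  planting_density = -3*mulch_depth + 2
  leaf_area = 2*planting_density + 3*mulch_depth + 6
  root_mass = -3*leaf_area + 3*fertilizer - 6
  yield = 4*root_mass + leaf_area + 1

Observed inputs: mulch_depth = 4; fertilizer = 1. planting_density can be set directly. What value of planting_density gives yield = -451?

Intervening on planting_density fixes its value directly, overriding its dependence on mulch_depth.
Substituting into the leaf_area equation gives leaf_area = 2*planting_density + 18.
So root_mass = -6*planting_density - 57.
yield becomes -22*planting_density - 209.
Solve -22*planting_density - 209 = -451: planting_density = (-451 + 209) / -22 = 11.

planting_density = 11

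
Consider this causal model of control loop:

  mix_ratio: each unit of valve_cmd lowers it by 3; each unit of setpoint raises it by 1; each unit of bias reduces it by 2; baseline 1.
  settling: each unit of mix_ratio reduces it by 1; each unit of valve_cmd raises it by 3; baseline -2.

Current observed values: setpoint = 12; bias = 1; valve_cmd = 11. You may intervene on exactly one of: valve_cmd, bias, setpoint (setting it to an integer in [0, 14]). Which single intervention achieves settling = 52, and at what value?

Intervening on valve_cmd: settling = 6*valve_cmd - 13. Reaching 52 requires valve_cmd = 65/6, not an integer.
Intervening on bias: settling = 2*bias + 51. Reaching 52 requires bias = 1/2, not an integer.
Intervening on setpoint: with other inputs at their observed values, settling = -setpoint + 65. Solving for 52 gives setpoint = 13, within [0, 14].

set setpoint = 13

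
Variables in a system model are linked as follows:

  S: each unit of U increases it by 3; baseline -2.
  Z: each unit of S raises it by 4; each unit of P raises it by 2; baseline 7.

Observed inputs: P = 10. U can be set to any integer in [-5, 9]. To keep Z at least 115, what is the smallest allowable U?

U = 8

Substituting into the Z equation gives Z = 12*U + 19.
Require 12*U + 19 ≥ 115, so U ≥ 8.
The smallest integer in [-5, 9] satisfying this is 8.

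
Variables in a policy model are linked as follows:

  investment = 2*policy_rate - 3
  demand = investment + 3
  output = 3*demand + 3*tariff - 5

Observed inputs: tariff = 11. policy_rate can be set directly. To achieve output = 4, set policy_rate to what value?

Substituting into the demand equation gives demand = 2*policy_rate.
Substituting into the output equation gives output = 6*policy_rate + 28.
Solve 6*policy_rate + 28 = 4: policy_rate = (4 - 28) / 6 = -4.

policy_rate = -4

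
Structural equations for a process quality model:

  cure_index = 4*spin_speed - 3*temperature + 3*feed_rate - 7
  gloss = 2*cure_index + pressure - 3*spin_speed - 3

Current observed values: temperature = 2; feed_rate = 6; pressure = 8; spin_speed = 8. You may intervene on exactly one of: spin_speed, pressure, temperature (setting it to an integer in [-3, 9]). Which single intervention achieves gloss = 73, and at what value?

set temperature = -1

Intervening on spin_speed: gloss = 5*spin_speed + 15. Reaching 73 requires spin_speed = 58/5, not an integer.
Intervening on pressure: gloss = pressure + 47. Reaching 73 requires pressure = 26, outside [-3, 9].
Intervening on temperature: with other inputs at their observed values, gloss = -6*temperature + 67. Solving for 73 gives temperature = -1, within [-3, 9].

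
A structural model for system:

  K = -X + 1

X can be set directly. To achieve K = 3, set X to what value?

X = -2

Solve -X + 1 = 3: X = (3 - 1) / -1 = -2.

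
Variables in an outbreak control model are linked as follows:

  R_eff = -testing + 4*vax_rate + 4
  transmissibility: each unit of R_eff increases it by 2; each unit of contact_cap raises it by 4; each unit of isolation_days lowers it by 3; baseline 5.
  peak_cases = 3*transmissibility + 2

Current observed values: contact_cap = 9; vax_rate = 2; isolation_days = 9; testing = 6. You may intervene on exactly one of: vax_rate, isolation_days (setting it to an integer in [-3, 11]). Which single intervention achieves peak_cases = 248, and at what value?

Intervening on vax_rate: with other inputs at their observed values, peak_cases = 24*vax_rate + 32. Solving for 248 gives vax_rate = 9, within [-3, 11].
Intervening on isolation_days: peak_cases = -9*isolation_days + 161. Reaching 248 requires isolation_days = -29/3, not an integer.

set vax_rate = 9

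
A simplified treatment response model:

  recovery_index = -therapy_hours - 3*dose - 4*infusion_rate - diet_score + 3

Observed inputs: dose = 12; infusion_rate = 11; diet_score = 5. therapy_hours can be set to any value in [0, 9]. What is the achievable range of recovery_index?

-91 to -82

Substituting into the recovery_index equation gives recovery_index = -therapy_hours - 82.
Linear in therapy_hours, so extremes are at the endpoints: therapy_hours = 0 gives recovery_index = -82; therapy_hours = 9 gives recovery_index = -91.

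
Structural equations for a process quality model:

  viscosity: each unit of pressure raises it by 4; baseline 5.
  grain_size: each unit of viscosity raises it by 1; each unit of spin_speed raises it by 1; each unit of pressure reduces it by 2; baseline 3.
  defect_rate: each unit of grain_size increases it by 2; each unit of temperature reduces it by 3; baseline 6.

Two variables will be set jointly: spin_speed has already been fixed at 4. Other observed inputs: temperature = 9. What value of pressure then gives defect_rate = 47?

With spin_speed held at 4:
Substituting into the grain_size equation gives grain_size = 2*pressure + 12.
defect_rate becomes 4*pressure + 3.
Solve 4*pressure + 3 = 47: pressure = (47 - 3) / 4 = 11.

pressure = 11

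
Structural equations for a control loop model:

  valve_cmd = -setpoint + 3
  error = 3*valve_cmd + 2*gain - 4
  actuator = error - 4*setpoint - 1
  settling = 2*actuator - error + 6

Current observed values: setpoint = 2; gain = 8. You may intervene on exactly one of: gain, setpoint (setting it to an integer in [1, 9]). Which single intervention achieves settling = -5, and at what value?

set gain = 4

Intervening on gain: with other inputs at their observed values, settling = 2*gain - 13. Solving for -5 gives gain = 4, within [1, 9].
Intervening on setpoint: settling = -11*setpoint + 25. Reaching -5 requires setpoint = 30/11, not an integer.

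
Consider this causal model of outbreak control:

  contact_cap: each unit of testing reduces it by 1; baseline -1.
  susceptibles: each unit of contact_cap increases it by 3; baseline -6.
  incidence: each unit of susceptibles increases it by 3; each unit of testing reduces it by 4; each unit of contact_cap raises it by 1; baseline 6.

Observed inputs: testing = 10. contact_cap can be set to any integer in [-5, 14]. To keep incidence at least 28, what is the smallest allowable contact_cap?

contact_cap = 8

Intervening on contact_cap fixes its value directly, overriding its dependence on testing.
Substituting into the incidence equation gives incidence = 10*contact_cap - 52.
Require 10*contact_cap - 52 ≥ 28, so contact_cap ≥ 8.
The smallest integer in [-5, 14] satisfying this is 8.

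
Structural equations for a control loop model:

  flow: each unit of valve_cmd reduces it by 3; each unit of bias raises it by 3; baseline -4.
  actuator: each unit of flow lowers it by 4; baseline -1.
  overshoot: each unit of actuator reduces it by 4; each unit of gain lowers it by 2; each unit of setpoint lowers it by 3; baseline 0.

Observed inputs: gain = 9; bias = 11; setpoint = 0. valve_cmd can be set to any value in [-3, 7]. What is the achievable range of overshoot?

114 to 594

Substituting into the flow equation gives flow = -3*valve_cmd + 29.
Substituting into the actuator equation gives actuator = 12*valve_cmd - 117.
Substituting into the overshoot equation gives overshoot = -48*valve_cmd + 450.
Linear in valve_cmd, so extremes are at the endpoints: valve_cmd = -3 gives overshoot = 594; valve_cmd = 7 gives overshoot = 114.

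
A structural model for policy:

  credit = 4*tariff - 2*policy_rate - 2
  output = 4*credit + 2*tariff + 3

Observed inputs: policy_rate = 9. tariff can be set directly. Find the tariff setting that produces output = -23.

tariff = 3

Substituting into the credit equation gives credit = 4*tariff - 20.
Substituting into the output equation gives output = 18*tariff - 77.
Solve 18*tariff - 77 = -23: tariff = (-23 + 77) / 18 = 3.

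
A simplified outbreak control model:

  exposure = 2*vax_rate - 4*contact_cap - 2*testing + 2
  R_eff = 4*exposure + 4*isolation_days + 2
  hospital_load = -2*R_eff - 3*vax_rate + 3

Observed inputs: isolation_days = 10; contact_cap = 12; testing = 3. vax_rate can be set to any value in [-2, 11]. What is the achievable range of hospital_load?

126 to 373

Substituting into the exposure equation gives exposure = 2*vax_rate - 52.
This gives R_eff = 8*vax_rate - 166.
hospital_load becomes -19*vax_rate + 335.
Linear in vax_rate, so extremes are at the endpoints: vax_rate = -2 gives hospital_load = 373; vax_rate = 11 gives hospital_load = 126.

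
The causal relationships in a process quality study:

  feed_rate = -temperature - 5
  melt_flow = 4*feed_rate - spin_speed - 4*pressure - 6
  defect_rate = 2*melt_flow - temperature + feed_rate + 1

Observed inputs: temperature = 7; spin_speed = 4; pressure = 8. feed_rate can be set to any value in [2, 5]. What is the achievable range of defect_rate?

-72 to -45

Intervening on feed_rate fixes its value directly, overriding its dependence on temperature.
Substituting into the melt_flow equation gives melt_flow = 4*feed_rate - 42.
This gives defect_rate = 9*feed_rate - 90.
Linear in feed_rate, so extremes are at the endpoints: feed_rate = 2 gives defect_rate = -72; feed_rate = 5 gives defect_rate = -45.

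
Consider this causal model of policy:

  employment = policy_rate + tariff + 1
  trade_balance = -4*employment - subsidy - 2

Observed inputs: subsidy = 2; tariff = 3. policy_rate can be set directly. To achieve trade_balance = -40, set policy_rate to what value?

Substituting into the employment equation gives employment = policy_rate + 4.
So trade_balance = -4*policy_rate - 20.
Solve -4*policy_rate - 20 = -40: policy_rate = (-40 + 20) / -4 = 5.

policy_rate = 5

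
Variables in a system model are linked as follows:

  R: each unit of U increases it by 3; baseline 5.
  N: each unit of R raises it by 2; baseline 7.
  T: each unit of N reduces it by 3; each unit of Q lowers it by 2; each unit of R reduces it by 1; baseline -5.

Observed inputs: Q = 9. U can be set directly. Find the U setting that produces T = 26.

Substituting into the N equation gives N = 6*U + 17.
So T = -21*U - 79.
Solve -21*U - 79 = 26: U = (26 + 79) / -21 = -5.

U = -5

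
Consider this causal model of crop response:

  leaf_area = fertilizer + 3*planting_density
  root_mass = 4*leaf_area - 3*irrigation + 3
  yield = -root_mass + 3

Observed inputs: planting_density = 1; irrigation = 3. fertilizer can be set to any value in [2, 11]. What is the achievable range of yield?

-47 to -11

Substituting into the leaf_area equation gives leaf_area = fertilizer + 3.
Substituting into the root_mass equation gives root_mass = 4*fertilizer + 6.
This gives yield = -4*fertilizer - 3.
Linear in fertilizer, so extremes are at the endpoints: fertilizer = 2 gives yield = -11; fertilizer = 11 gives yield = -47.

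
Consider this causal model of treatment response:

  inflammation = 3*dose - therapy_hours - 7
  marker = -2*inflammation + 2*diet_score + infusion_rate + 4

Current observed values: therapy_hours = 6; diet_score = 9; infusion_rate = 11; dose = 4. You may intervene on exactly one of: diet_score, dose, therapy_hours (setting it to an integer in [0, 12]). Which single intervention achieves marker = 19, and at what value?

Intervening on diet_score: with other inputs at their observed values, marker = 2*diet_score + 17. Solving for 19 gives diet_score = 1, within [0, 12].
Intervening on dose: marker = -6*dose + 59. Reaching 19 requires dose = 20/3, not an integer.
Intervening on therapy_hours: marker = 2*therapy_hours + 23. Reaching 19 requires therapy_hours = -2, outside [0, 12].

set diet_score = 1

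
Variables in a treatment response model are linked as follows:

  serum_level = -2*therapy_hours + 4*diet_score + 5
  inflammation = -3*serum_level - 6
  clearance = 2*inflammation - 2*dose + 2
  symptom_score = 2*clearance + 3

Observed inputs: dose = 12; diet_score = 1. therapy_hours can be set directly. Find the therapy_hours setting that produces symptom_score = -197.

Substituting into the serum_level equation gives serum_level = -2*therapy_hours + 9.
Substituting into the inflammation equation gives inflammation = 6*therapy_hours - 33.
clearance becomes 12*therapy_hours - 88.
Substituting into the symptom_score equation gives symptom_score = 24*therapy_hours - 173.
Solve 24*therapy_hours - 173 = -197: therapy_hours = (-197 + 173) / 24 = -1.

therapy_hours = -1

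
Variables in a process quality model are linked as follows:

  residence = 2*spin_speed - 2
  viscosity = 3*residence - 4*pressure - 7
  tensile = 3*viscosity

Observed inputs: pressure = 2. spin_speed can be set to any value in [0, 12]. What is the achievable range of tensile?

-63 to 153

Substituting into the viscosity equation gives viscosity = 6*spin_speed - 21.
tensile becomes 18*spin_speed - 63.
Linear in spin_speed, so extremes are at the endpoints: spin_speed = 0 gives tensile = -63; spin_speed = 12 gives tensile = 153.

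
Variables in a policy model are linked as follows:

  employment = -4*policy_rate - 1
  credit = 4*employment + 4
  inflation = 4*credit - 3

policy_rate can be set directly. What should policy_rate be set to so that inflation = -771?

policy_rate = 12

Substituting into the credit equation gives credit = -16*policy_rate.
Substituting into the inflation equation gives inflation = -64*policy_rate - 3.
Solve -64*policy_rate - 3 = -771: policy_rate = (-771 + 3) / -64 = 12.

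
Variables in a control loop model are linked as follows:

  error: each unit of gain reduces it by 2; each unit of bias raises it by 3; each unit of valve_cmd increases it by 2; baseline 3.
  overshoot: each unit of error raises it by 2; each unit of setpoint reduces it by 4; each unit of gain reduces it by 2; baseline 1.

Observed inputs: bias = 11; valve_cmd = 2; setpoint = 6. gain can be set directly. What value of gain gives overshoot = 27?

gain = 5

Substituting into the error equation gives error = -2*gain + 40.
overshoot becomes -6*gain + 57.
Solve -6*gain + 57 = 27: gain = (27 - 57) / -6 = 5.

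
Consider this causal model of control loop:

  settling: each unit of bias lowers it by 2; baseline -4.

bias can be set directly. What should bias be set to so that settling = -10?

Solve -2*bias - 4 = -10: bias = (-10 + 4) / -2 = 3.

bias = 3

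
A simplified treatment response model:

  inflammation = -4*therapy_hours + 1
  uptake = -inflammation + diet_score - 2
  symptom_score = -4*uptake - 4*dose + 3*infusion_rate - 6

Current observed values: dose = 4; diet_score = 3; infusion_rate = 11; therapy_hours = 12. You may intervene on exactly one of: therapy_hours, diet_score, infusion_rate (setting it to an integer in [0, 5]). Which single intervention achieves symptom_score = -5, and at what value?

Intervening on therapy_hours: with other inputs at their observed values, symptom_score = -16*therapy_hours + 11. Solving for -5 gives therapy_hours = 1, within [0, 5].
Intervening on diet_score: symptom_score = -4*diet_score - 169. Reaching -5 requires diet_score = -41, outside [0, 5].
Intervening on infusion_rate: symptom_score = 3*infusion_rate - 214. Reaching -5 requires infusion_rate = 209/3, not an integer.

set therapy_hours = 1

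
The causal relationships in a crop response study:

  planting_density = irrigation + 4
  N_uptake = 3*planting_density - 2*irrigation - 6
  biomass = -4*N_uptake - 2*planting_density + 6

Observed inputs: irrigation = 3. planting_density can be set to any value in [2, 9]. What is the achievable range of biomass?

Intervening on planting_density fixes its value directly, overriding its dependence on irrigation.
Substituting into the N_uptake equation gives N_uptake = 3*planting_density - 12.
Substituting into the biomass equation gives biomass = -14*planting_density + 54.
Linear in planting_density, so extremes are at the endpoints: planting_density = 2 gives biomass = 26; planting_density = 9 gives biomass = -72.

-72 to 26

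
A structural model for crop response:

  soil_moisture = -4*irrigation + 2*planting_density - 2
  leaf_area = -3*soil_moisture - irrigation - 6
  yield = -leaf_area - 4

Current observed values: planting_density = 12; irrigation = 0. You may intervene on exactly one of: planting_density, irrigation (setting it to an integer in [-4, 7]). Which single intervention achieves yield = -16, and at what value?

set planting_density = -2

Intervening on planting_density: with other inputs at their observed values, yield = 6*planting_density - 4. Solving for -16 gives planting_density = -2, within [-4, 7].
Intervening on irrigation: yield = -11*irrigation + 68. Reaching -16 requires irrigation = 84/11, not an integer.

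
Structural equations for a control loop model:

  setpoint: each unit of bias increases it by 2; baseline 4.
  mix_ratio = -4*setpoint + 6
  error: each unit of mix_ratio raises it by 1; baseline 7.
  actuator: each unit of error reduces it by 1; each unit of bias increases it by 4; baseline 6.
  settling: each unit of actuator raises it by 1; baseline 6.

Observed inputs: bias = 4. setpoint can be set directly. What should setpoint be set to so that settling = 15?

Intervening on setpoint fixes its value directly, overriding its dependence on bias.
Substituting into the error equation gives error = -4*setpoint + 13.
Substituting into the actuator equation gives actuator = 4*setpoint + 9.
Substituting into the settling equation gives settling = 4*setpoint + 15.
Solve 4*setpoint + 15 = 15: setpoint = (15 - 15) / 4 = 0.

setpoint = 0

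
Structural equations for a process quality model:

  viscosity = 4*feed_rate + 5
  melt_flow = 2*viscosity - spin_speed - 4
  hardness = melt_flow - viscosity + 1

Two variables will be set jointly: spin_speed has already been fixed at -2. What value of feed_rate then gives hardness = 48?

With spin_speed held at -2:
Substituting into the melt_flow equation gives melt_flow = 8*feed_rate + 8.
This gives hardness = 4*feed_rate + 4.
Solve 4*feed_rate + 4 = 48: feed_rate = (48 - 4) / 4 = 11.

feed_rate = 11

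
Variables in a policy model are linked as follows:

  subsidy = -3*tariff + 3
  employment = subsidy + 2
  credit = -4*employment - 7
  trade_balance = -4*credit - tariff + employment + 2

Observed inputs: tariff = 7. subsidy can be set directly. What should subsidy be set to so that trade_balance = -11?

Intervening on subsidy fixes its value directly, overriding its dependence on tariff.
Substituting into the credit equation gives credit = -4*subsidy - 15.
This gives trade_balance = 17*subsidy + 57.
Solve 17*subsidy + 57 = -11: subsidy = (-11 - 57) / 17 = -4.

subsidy = -4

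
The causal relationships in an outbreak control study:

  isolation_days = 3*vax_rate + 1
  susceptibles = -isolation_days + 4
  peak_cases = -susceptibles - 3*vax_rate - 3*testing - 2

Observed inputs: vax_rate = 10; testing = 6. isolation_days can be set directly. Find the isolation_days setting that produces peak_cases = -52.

Intervening on isolation_days fixes its value directly, overriding its dependence on vax_rate.
Substituting into the peak_cases equation gives peak_cases = isolation_days - 54.
Solve isolation_days - 54 = -52: isolation_days = (-52 + 54) / 1 = 2.

isolation_days = 2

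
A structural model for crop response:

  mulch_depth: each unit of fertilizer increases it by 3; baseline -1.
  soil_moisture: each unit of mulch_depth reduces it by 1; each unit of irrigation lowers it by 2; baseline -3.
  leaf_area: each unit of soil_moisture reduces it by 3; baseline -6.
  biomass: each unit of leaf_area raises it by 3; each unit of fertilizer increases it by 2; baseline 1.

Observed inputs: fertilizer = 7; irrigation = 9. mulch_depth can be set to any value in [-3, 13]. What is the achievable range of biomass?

159 to 303

Intervening on mulch_depth fixes its value directly, overriding its dependence on fertilizer.
Substituting into the soil_moisture equation gives soil_moisture = -mulch_depth - 21.
So leaf_area = 3*mulch_depth + 57.
Substituting into the biomass equation gives biomass = 9*mulch_depth + 186.
Linear in mulch_depth, so extremes are at the endpoints: mulch_depth = -3 gives biomass = 159; mulch_depth = 13 gives biomass = 303.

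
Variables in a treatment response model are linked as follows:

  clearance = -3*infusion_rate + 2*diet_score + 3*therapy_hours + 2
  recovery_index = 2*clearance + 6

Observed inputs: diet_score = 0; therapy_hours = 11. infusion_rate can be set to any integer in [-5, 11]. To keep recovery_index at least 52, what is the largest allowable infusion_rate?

infusion_rate = 4

Substituting into the clearance equation gives clearance = -3*infusion_rate + 35.
Substituting into the recovery_index equation gives recovery_index = -6*infusion_rate + 76.
Require -6*infusion_rate + 76 ≥ 52, so infusion_rate ≤ 4.
The largest integer in [-5, 11] satisfying this is 4.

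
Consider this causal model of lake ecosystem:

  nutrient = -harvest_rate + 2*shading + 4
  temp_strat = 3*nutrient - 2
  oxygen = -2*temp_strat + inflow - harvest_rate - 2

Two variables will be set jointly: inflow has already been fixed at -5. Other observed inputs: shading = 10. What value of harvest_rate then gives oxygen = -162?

harvest_rate = -3

With inflow held at -5:
Substituting into the nutrient equation gives nutrient = -harvest_rate + 24.
Substituting into the temp_strat equation gives temp_strat = -3*harvest_rate + 70.
Substituting into the oxygen equation gives oxygen = 5*harvest_rate - 147.
Solve 5*harvest_rate - 147 = -162: harvest_rate = (-162 + 147) / 5 = -3.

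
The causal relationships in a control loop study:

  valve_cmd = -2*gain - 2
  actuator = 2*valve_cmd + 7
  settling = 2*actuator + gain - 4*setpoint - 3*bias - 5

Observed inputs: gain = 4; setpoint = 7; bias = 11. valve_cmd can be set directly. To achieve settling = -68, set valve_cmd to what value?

Intervening on valve_cmd fixes its value directly, overriding its dependence on gain.
Substituting into the settling equation gives settling = 4*valve_cmd - 48.
Solve 4*valve_cmd - 48 = -68: valve_cmd = (-68 + 48) / 4 = -5.

valve_cmd = -5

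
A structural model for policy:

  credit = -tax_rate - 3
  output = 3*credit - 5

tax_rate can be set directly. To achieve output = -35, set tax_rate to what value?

Substituting into the output equation gives output = -3*tax_rate - 14.
Solve -3*tax_rate - 14 = -35: tax_rate = (-35 + 14) / -3 = 7.

tax_rate = 7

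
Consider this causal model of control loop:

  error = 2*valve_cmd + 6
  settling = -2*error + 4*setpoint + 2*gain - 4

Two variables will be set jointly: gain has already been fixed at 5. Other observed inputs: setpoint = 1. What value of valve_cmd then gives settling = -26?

With gain held at 5:
Substituting into the settling equation gives settling = -4*valve_cmd - 2.
Solve -4*valve_cmd - 2 = -26: valve_cmd = (-26 + 2) / -4 = 6.

valve_cmd = 6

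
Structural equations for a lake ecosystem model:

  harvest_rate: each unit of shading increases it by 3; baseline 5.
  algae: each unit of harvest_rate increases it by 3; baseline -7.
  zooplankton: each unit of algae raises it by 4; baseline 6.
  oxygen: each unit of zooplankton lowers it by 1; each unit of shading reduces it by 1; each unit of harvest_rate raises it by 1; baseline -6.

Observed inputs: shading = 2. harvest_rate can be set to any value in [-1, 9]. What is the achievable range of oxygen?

Intervening on harvest_rate fixes its value directly, overriding its dependence on shading.
Substituting into the zooplankton equation gives zooplankton = 12*harvest_rate - 22.
This gives oxygen = -11*harvest_rate + 14.
Linear in harvest_rate, so extremes are at the endpoints: harvest_rate = -1 gives oxygen = 25; harvest_rate = 9 gives oxygen = -85.

-85 to 25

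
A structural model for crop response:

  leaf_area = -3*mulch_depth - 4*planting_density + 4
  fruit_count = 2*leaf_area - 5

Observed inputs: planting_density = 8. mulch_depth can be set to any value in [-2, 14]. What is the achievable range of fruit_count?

Substituting into the leaf_area equation gives leaf_area = -3*mulch_depth - 28.
This gives fruit_count = -6*mulch_depth - 61.
Linear in mulch_depth, so extremes are at the endpoints: mulch_depth = -2 gives fruit_count = -49; mulch_depth = 14 gives fruit_count = -145.

-145 to -49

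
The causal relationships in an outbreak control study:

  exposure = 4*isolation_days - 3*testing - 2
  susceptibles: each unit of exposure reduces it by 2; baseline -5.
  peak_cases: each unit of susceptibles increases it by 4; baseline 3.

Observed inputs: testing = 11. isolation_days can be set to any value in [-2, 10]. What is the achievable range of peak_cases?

-57 to 327

Substituting into the exposure equation gives exposure = 4*isolation_days - 35.
Substituting into the susceptibles equation gives susceptibles = -8*isolation_days + 65.
peak_cases becomes -32*isolation_days + 263.
Linear in isolation_days, so extremes are at the endpoints: isolation_days = -2 gives peak_cases = 327; isolation_days = 10 gives peak_cases = -57.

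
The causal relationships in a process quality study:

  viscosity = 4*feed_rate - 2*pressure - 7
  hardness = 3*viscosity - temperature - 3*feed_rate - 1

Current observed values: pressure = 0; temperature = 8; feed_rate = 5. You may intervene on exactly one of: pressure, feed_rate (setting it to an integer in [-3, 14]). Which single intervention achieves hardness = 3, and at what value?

Intervening on pressure: with other inputs at their observed values, hardness = -6*pressure + 15. Solving for 3 gives pressure = 2, within [-3, 14].
Intervening on feed_rate: hardness = 9*feed_rate - 30. Reaching 3 requires feed_rate = 11/3, not an integer.

set pressure = 2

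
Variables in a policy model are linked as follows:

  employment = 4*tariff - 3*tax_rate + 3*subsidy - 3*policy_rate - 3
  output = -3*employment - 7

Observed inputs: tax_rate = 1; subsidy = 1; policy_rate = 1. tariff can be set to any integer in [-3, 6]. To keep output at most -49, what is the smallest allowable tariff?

tariff = 5

Substituting into the employment equation gives employment = 4*tariff - 6.
This gives output = -12*tariff + 11.
Require -12*tariff + 11 ≤ -49, so tariff ≥ 5.
The smallest integer in [-3, 6] satisfying this is 5.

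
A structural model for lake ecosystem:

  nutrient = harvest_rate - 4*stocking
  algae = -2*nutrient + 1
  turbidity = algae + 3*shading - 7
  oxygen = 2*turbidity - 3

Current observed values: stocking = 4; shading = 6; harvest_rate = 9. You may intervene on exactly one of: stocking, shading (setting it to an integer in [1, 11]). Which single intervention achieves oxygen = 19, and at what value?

set shading = 1

Intervening on stocking: oxygen = 16*stocking - 15. Reaching 19 requires stocking = 17/8, not an integer.
Intervening on shading: with other inputs at their observed values, oxygen = 6*shading + 13. Solving for 19 gives shading = 1, within [1, 11].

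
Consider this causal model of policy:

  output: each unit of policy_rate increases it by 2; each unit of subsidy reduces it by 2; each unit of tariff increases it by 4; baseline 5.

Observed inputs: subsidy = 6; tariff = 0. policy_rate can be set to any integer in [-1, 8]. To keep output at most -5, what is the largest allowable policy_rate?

Substituting into the output equation gives output = 2*policy_rate - 7.
Require 2*policy_rate - 7 ≤ -5, so policy_rate ≤ 1.
The largest integer in [-1, 8] satisfying this is 1.

policy_rate = 1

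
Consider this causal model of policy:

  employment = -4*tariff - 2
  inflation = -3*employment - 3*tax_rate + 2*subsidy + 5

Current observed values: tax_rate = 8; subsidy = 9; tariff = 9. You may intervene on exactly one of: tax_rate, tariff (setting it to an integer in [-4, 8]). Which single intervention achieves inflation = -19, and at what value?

Intervening on tax_rate: inflation = -3*tax_rate + 137. Reaching -19 requires tax_rate = 52, outside [-4, 8].
Intervening on tariff: with other inputs at their observed values, inflation = 12*tariff + 5. Solving for -19 gives tariff = -2, within [-4, 8].

set tariff = -2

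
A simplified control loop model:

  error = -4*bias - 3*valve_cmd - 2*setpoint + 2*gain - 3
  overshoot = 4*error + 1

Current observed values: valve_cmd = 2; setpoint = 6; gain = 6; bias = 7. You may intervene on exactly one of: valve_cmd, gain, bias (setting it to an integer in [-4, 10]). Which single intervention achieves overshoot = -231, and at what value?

set valve_cmd = 9

Intervening on valve_cmd: with other inputs at their observed values, overshoot = -12*valve_cmd - 123. Solving for -231 gives valve_cmd = 9, within [-4, 10].
Intervening on gain: overshoot = 8*gain - 195. Reaching -231 requires gain = -9/2, not an integer.
Intervening on bias: overshoot = -16*bias - 35. Reaching -231 requires bias = 49/4, not an integer.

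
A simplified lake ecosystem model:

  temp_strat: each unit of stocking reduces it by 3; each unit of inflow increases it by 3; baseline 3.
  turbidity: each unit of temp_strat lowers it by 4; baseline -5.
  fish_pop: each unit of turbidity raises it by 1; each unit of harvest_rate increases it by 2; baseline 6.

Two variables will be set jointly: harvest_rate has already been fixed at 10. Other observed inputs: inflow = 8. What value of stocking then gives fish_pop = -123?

With harvest_rate held at 10:
Substituting into the temp_strat equation gives temp_strat = -3*stocking + 27.
Substituting into the turbidity equation gives turbidity = 12*stocking - 113.
This gives fish_pop = 12*stocking - 87.
Solve 12*stocking - 87 = -123: stocking = (-123 + 87) / 12 = -3.

stocking = -3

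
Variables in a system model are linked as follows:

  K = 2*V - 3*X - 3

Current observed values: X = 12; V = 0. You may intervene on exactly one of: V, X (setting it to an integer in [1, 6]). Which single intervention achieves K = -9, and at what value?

set X = 2

Intervening on V: K = 2*V - 39. Reaching -9 requires V = 15, outside [1, 6].
Intervening on X: with other inputs at their observed values, K = -3*X - 3. Solving for -9 gives X = 2, within [1, 6].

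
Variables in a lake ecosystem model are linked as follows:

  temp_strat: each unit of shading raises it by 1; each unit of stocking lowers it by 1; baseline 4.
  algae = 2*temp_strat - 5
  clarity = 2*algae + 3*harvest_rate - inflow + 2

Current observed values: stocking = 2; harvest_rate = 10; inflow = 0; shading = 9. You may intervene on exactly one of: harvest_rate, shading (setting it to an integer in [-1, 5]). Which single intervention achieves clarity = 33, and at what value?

set harvest_rate = -1

Intervening on harvest_rate: with other inputs at their observed values, clarity = 3*harvest_rate + 36. Solving for 33 gives harvest_rate = -1, within [-1, 5].
Intervening on shading: clarity = 4*shading + 30. Reaching 33 requires shading = 3/4, not an integer.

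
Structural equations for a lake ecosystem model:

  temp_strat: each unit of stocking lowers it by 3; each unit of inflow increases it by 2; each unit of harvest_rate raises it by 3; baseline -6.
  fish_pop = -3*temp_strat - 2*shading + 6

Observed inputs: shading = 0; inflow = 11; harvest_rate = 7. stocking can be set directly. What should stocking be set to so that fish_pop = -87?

Substituting into the temp_strat equation gives temp_strat = -3*stocking + 37.
fish_pop becomes 9*stocking - 105.
Solve 9*stocking - 105 = -87: stocking = (-87 + 105) / 9 = 2.

stocking = 2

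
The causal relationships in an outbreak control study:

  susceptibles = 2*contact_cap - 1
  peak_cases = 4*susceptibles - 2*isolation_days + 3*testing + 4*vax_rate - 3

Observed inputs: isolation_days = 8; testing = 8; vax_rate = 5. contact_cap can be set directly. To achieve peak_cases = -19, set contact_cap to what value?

contact_cap = -5

Substituting into the peak_cases equation gives peak_cases = 8*contact_cap + 21.
Solve 8*contact_cap + 21 = -19: contact_cap = (-19 - 21) / 8 = -5.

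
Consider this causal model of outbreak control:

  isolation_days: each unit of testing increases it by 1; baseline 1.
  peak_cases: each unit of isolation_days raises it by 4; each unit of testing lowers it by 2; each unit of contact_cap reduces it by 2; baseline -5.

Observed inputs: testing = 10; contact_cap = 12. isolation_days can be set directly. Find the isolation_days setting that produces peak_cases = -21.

Intervening on isolation_days fixes its value directly, overriding its dependence on testing.
Substituting into the peak_cases equation gives peak_cases = 4*isolation_days - 49.
Solve 4*isolation_days - 49 = -21: isolation_days = (-21 + 49) / 4 = 7.

isolation_days = 7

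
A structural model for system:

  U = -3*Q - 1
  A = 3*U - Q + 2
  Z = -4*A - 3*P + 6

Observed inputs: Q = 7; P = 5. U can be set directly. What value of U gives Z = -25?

U = 3

Intervening on U fixes its value directly, overriding its dependence on Q.
Substituting into the A equation gives A = 3*U - 5.
Substituting into the Z equation gives Z = -12*U + 11.
Solve -12*U + 11 = -25: U = (-25 - 11) / -12 = 3.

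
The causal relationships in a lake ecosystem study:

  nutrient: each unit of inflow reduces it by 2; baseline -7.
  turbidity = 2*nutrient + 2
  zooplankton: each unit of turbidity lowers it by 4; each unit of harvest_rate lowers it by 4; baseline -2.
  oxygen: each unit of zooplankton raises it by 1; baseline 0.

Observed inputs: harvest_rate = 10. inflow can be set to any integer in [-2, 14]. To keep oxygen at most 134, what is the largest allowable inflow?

Substituting into the turbidity equation gives turbidity = -4*inflow - 12.
So zooplankton = 16*inflow + 6.
This gives oxygen = 16*inflow + 6.
Require 16*inflow + 6 ≤ 134, so inflow ≤ 8.
The largest integer in [-2, 14] satisfying this is 8.

inflow = 8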